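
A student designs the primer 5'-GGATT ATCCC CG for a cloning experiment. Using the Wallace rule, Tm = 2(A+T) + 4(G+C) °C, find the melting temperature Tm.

A=2, T=3, C=4, G=3
AT pairs contribute 5, GC pairs contribute 7.
Tm = 2(5) + 4(7) = 10 + 28 = 38°C

38°C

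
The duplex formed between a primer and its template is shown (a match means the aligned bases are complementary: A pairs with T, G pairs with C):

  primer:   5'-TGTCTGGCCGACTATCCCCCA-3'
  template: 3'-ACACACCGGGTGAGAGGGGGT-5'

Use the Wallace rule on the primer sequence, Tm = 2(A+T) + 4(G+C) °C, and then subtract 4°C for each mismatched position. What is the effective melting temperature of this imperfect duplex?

Primer base counts: A=3, T=5, G=4, C=9 → A+T=8, G+C=13
Perfect-match Tm = 2(8) + 4(13) = 16 + 52 = 68°C
Mismatches (positions where the bases are not complementary): 3 (at positions 4, 10, 14)
Effective Tm = 68 − 3×4 = 68 − 12 = 56°C

56°C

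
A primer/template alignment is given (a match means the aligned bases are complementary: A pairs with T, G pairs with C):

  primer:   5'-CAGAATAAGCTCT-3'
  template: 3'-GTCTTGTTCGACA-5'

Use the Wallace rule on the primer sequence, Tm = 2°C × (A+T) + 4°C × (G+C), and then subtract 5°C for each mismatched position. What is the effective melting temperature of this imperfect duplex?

Primer base counts: A=5, T=3, G=2, C=3 → A+T=8, G+C=5
Perfect-match Tm = 2(8) + 4(5) = 16 + 20 = 36°C
Mismatches (positions where the bases are not complementary): 2 (at positions 6, 12)
Effective Tm = 36 − 2×5 = 36 − 10 = 26°C

26°C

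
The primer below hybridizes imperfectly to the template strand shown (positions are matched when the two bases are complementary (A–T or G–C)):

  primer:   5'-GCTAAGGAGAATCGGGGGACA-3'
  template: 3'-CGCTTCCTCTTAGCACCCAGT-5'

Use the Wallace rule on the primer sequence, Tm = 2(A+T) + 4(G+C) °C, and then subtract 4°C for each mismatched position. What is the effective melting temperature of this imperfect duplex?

Primer base counts: A=7, T=2, G=9, C=3 → A+T=9, G+C=12
Perfect-match Tm = 2(9) + 4(12) = 18 + 48 = 66°C
Mismatches (positions where the bases are not complementary): 3 (at positions 3, 15, 19)
Effective Tm = 66 − 3×4 = 66 − 12 = 54°C

54°C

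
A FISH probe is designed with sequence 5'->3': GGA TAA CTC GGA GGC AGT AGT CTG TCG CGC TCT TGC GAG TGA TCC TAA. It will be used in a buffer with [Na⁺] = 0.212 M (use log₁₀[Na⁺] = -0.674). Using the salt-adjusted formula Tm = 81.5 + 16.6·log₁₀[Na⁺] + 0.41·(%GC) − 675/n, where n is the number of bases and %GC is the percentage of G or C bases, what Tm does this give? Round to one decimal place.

78.5°C

Length n = 48. Base counts: G=15, T=12, C=11, A=10
G+C = 26, so %GC = 26/48 × 100 = 54.167%
Salt term: 16.6 × (-0.674) = -11.188
GC term: 0.41 × 54.167 = 22.208; length term: −675/48 = −14.062
Tm = 81.5 + (-11.188) + 22.208 − 14.062 = 78.458 → 78.5°C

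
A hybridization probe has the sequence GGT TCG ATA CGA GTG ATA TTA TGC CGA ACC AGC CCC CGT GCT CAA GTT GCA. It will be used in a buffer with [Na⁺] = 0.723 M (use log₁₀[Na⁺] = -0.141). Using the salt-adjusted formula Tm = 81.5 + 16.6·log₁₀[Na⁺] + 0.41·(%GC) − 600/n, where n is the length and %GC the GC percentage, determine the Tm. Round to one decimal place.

Length n = 51. Scanning the sequence gives G=13, C=14, A=12, T=12.
G+C = 27, so %GC = 27/51 × 100 = 52.941%
Salt term: 16.6 × (-0.141) = -2.341
GC term: 0.41 × 52.941 = 21.706; length term: −600/51 = −11.765
Tm = 81.5 + (-2.341) + 21.706 − 11.765 = 89.1 → 89.1°C

89.1°C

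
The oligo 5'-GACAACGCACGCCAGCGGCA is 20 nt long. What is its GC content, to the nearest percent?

Scanning the sequence gives C=8, A=6, T=0, G=6.
G+C = 6 + 8 = 14 out of 20 bases
%GC = 14/20 × 100 = 70% ≈ 70%

70%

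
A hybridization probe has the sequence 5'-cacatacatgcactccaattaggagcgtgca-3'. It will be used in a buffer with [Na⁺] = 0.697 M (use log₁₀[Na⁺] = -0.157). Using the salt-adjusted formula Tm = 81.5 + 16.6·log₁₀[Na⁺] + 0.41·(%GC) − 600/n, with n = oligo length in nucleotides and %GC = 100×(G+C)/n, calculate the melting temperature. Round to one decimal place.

Length n = 31. Counting bases: G=6, C=9, A=10, T=6
G+C = 15, so %GC = 15/31 × 100 = 48.387%
Salt term: 16.6 × (-0.157) = -2.606
GC term: 0.41 × 48.387 = 19.839; length term: −600/31 = −19.355
Tm = 81.5 + (-2.606) + 19.839 − 19.355 = 79.378 → 79.4°C

79.4°C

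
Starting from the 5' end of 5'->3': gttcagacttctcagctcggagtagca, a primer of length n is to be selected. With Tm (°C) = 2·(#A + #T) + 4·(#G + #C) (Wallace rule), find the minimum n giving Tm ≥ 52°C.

First 17 bases: GTTCAGACTTCTCAGCT → Tm = 50°C (< 52°C)
First 18 bases: GTTCAGACTTCTCAGCTC → Tm = 54°C (≥ 52°C)
Each additional base adds 2°C (A/T) or 4°C (G/C), so Tm is non-decreasing in n; n = 18 is the first length to reach 52°C.

n = 18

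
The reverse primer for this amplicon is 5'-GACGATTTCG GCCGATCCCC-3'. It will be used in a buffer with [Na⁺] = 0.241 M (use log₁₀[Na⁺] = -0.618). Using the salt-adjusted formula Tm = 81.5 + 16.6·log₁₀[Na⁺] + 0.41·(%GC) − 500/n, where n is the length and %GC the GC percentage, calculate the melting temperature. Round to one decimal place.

Length n = 20. Base counts: T=4, A=3, C=8, G=5
G+C = 13, so %GC = 13/20 × 100 = 65%
Salt term: 16.6 × (-0.618) = -10.259
GC term: 0.41 × 65 = 26.65; length term: −500/20 = −25
Tm = 81.5 + (-10.259) + 26.65 − 25 = 72.891 → 72.9°C

72.9°C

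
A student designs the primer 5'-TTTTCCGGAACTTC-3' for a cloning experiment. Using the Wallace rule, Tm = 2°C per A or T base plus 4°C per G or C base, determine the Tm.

Counting bases: G=2, C=4, T=6, A=2
A+T = 8, G+C = 6
Tm = 2(8) + 4(6) = 16 + 24 = 40°C

40°C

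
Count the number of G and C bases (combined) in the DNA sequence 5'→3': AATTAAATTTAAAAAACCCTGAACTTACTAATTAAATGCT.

C=6, T=13, G=2, A=19
G+C = 2 + 6 = 8

8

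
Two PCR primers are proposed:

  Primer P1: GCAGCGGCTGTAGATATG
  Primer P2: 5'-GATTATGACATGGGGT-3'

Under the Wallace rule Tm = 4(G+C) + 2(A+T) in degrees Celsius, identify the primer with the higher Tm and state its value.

Primer P1: A+T=8, G+C=10 → Tm = 2(8)+4(10) = 56°C
Primer P2: A+T=9, G+C=7 → Tm = 2(9)+4(7) = 46°C
56°C vs 46°C → primer P1 is higher.

Primer P1, 56°C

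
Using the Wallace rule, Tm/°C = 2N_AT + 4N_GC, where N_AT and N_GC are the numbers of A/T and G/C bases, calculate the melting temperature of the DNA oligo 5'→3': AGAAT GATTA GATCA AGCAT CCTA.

64°C

T=6, C=4, A=10, G=4
A+T = 16, G+C = 8
Tm = 2×16 + 4×8 = 64°C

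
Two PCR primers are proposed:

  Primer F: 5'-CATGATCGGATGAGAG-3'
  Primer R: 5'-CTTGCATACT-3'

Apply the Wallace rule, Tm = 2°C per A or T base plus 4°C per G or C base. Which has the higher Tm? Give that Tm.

Primer F: A+T=8, G+C=8 → Tm = 2(8)+4(8) = 48°C
Primer R: A+T=6, G+C=4 → Tm = 2(6)+4(4) = 28°C
48°C vs 28°C → primer F is higher.

Primer F, 48°C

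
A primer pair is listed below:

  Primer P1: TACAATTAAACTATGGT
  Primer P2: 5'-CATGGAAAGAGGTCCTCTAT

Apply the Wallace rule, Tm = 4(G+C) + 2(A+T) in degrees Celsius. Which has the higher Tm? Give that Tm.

Primer P1: A+T=13, G+C=4 → Tm = 2(13)+4(4) = 42°C
Primer P2: A+T=11, G+C=9 → Tm = 2(11)+4(9) = 58°C
42°C vs 58°C → primer P2 is higher.

Primer P2, 58°C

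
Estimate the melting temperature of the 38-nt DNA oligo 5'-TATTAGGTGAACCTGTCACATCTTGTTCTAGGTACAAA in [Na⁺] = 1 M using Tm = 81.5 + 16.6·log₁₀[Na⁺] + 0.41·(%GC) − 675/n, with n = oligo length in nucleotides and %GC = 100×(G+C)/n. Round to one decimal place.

Length n = 38. Counting bases: A=11, T=13, C=7, G=7
G+C = 14, so %GC = 14/38 × 100 = 36.842%
Salt term: 16.6 × (0) = 0
GC term: 0.41 × 36.842 = 15.105; length term: −675/38 = −17.763
Tm = 81.5 + (0) + 15.105 − 17.763 = 78.842 → 78.8°C

78.8°C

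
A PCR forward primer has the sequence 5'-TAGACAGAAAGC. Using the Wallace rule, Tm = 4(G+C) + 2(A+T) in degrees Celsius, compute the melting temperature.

Counting bases: G=3, T=1, C=2, A=6
So N_AT = 7 and N_GC = 5.
Tm = 2(7) + 4(5) = 14 + 20 = 34°C

34°C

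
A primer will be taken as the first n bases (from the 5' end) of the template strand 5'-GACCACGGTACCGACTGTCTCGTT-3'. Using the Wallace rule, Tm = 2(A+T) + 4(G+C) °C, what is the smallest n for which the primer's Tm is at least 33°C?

n = 11

First 10 bases: GACCACGGTA → Tm = 32°C (< 33°C)
First 11 bases: GACCACGGTAC → Tm = 36°C (≥ 33°C)
Each additional base adds 2°C (A/T) or 4°C (G/C), so Tm is non-decreasing in n; n = 11 is the first length to reach 33°C.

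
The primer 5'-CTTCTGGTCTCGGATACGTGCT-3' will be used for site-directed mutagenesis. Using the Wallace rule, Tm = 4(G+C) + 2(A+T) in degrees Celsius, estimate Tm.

68°C

Counting bases: T=8, C=6, A=2, G=6
A+T = 10, G+C = 12
Tm = 2(10) + 4(12) = 20 + 48 = 68°C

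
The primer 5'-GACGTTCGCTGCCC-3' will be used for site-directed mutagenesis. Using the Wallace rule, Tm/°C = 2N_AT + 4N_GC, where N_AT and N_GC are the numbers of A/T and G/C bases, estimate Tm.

48°C

Scanning the sequence gives C=6, G=4, A=1, T=3.
AT pairs contribute 4, GC pairs contribute 10.
Tm = 2×4 + 4×10 = 48°C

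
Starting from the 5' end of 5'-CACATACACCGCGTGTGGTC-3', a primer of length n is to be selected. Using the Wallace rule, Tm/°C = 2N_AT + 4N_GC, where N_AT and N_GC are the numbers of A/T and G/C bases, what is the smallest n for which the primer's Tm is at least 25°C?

First 8 bases: CACATACA → Tm = 22°C (< 25°C)
First 9 bases: CACATACAC → Tm = 26°C (≥ 25°C)
Each additional base adds 2°C (A/T) or 4°C (G/C), so Tm is non-decreasing in n; n = 9 is the first length to reach 25°C.

n = 9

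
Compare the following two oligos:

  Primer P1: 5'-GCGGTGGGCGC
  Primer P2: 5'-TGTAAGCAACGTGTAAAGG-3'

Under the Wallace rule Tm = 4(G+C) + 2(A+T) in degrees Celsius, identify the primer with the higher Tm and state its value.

Primer P1: A+T=1, G+C=10 → Tm = 2(1)+4(10) = 42°C
Primer P2: A+T=11, G+C=8 → Tm = 2(11)+4(8) = 54°C
42°C vs 54°C → primer P2 is higher.

Primer P2, 54°C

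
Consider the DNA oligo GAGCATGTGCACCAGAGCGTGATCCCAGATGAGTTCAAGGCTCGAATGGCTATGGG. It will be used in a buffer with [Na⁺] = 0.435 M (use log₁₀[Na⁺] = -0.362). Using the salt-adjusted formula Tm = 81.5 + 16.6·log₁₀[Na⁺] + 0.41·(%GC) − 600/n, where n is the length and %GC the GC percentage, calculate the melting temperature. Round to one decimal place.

87.5°C

Length n = 56. Base counts: G=19, A=14, C=12, T=11
G+C = 31, so %GC = 31/56 × 100 = 55.357%
Salt term: 16.6 × (-0.362) = -6.009
GC term: 0.41 × 55.357 = 22.696; length term: −600/56 = −10.714
Tm = 81.5 + (-6.009) + 22.696 − 10.714 = 87.473 → 87.5°C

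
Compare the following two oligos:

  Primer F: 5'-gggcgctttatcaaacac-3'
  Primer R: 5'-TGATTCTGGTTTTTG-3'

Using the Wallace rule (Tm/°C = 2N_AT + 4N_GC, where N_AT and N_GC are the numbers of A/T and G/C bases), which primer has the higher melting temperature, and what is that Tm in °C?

Primer F, 54°C

Primer F: A+T=9, G+C=9 → Tm = 2(9)+4(9) = 54°C
Primer R: A+T=10, G+C=5 → Tm = 2(10)+4(5) = 40°C
54°C vs 40°C → primer F is higher.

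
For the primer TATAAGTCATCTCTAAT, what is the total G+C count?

4

Scanning the sequence gives A=6, C=3, T=7, G=1.
G+C = 1 + 3 = 4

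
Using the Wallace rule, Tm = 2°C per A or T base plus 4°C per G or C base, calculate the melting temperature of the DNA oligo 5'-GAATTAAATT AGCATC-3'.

Base counts: C=2, A=7, G=2, T=5
A+T = 12, G+C = 4
Tm = 2×12 + 4×4 = 40°C

40°C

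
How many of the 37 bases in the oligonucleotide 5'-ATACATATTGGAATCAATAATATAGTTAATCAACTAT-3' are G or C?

G=3, C=4, T=13, A=17
G+C = 3 + 4 = 7

7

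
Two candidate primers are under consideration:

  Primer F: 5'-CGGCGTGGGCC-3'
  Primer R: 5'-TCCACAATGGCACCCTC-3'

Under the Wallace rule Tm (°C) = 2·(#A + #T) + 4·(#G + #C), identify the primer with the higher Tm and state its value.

Primer F: A+T=1, G+C=10 → Tm = 2(1)+4(10) = 42°C
Primer R: A+T=7, G+C=10 → Tm = 2(7)+4(10) = 54°C
42°C vs 54°C → primer R is higher.

Primer R, 54°C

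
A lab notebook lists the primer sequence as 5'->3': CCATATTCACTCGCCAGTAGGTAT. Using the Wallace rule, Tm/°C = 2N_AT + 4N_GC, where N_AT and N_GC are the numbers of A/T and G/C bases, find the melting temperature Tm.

T=7, A=6, C=7, G=4
AT pairs contribute 13, GC pairs contribute 11.
Tm = 2(13) + 4(11) = 26 + 44 = 70°C

70°C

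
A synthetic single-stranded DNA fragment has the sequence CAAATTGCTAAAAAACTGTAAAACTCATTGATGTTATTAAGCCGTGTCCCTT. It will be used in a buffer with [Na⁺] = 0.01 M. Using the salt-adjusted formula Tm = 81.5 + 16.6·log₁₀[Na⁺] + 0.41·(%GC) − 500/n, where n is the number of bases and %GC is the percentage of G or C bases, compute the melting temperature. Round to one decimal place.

52.1°C

Length n = 52. A=18, T=17, G=7, C=10
G+C = 17, so %GC = 17/52 × 100 = 32.692%
Salt term: 16.6 × (-2) = -33.2
GC term: 0.41 × 32.692 = 13.404; length term: −500/52 = −9.615
Tm = 81.5 + (-33.2) + 13.404 − 9.615 = 52.089 → 52.1°C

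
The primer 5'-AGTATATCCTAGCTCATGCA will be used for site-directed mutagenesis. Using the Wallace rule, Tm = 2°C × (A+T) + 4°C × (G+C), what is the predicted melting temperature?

Counting bases: T=6, C=5, G=3, A=6
AT pairs contribute 12, GC pairs contribute 8.
Tm = 4·8 + 2·12 = 32 + 24 = 56°C

56°C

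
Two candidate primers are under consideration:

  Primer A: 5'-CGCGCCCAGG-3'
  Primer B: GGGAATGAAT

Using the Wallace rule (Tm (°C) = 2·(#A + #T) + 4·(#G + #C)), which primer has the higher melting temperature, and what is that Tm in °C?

Primer A: A+T=1, G+C=9 → Tm = 2(1)+4(9) = 38°C
Primer B: A+T=6, G+C=4 → Tm = 2(6)+4(4) = 28°C
38°C vs 28°C → primer A is higher.

Primer A, 38°C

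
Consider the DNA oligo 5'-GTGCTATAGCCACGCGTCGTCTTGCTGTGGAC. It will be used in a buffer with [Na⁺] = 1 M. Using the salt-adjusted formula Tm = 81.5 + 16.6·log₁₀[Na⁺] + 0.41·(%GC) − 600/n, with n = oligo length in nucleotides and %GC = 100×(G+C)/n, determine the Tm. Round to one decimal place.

Length n = 32. C=9, A=4, T=9, G=10
G+C = 19, so %GC = 19/32 × 100 = 59.375%
Salt term: 16.6 × (0) = 0
GC term: 0.41 × 59.375 = 24.344; length term: −600/32 = −18.75
Tm = 81.5 + (0) + 24.344 − 18.75 = 87.094 → 87.1°C

87.1°C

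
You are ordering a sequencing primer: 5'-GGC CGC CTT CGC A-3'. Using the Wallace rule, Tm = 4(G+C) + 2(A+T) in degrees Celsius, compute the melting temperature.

T=2, A=1, C=6, G=4
AT pairs contribute 3, GC pairs contribute 10.
Tm = 2(3) + 4(10) = 6 + 40 = 46°C

46°C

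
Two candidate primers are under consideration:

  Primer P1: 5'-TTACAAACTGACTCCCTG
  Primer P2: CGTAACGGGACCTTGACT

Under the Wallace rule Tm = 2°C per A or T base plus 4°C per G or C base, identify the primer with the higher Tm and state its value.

Primer P1: A+T=10, G+C=8 → Tm = 2(10)+4(8) = 52°C
Primer P2: A+T=8, G+C=10 → Tm = 2(8)+4(10) = 56°C
52°C vs 56°C → primer P2 is higher.

Primer P2, 56°C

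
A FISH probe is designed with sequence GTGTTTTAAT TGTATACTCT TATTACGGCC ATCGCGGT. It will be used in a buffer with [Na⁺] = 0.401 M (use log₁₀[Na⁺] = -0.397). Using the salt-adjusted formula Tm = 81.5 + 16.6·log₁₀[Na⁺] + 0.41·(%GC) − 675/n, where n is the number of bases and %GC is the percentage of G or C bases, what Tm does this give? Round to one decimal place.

73.3°C

Length n = 38. Base counts: T=16, G=8, A=7, C=7
G+C = 15, so %GC = 15/38 × 100 = 39.474%
Salt term: 16.6 × (-0.397) = -6.59
GC term: 0.41 × 39.474 = 16.184; length term: −675/38 = −17.763
Tm = 81.5 + (-6.59) + 16.184 − 17.763 = 73.331 → 73.3°C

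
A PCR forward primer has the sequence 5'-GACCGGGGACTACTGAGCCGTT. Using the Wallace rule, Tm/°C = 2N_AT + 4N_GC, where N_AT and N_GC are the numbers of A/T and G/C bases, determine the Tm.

Scanning the sequence gives G=8, C=6, T=4, A=4.
A+T = 8, G+C = 14
Tm = 4·14 + 2·8 = 56 + 16 = 72°C

72°C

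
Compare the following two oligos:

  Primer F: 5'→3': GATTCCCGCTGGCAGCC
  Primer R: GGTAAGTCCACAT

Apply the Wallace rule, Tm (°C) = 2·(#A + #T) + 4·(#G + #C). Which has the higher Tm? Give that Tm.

Primer F, 58°C

Primer F: A+T=5, G+C=12 → Tm = 2(5)+4(12) = 58°C
Primer R: A+T=7, G+C=6 → Tm = 2(7)+4(6) = 38°C
58°C vs 38°C → primer F is higher.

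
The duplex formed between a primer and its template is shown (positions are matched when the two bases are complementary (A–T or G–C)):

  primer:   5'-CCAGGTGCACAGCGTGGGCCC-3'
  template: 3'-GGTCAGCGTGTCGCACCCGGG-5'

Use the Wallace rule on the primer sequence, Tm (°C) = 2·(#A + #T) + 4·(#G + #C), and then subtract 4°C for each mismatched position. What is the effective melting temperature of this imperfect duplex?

Primer base counts: A=3, T=2, G=8, C=8 → A+T=5, G+C=16
Perfect-match Tm = 2(5) + 4(16) = 10 + 64 = 74°C
Mismatches (positions where the bases are not complementary): 2 (at positions 5, 6)
Effective Tm = 74 − 2×4 = 74 − 8 = 66°C

66°C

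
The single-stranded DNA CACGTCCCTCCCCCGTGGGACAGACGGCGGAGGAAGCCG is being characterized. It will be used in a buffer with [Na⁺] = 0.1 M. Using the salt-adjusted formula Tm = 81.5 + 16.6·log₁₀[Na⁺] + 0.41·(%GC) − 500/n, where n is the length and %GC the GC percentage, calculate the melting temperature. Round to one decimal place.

Length n = 39. Base counts: T=3, A=7, C=15, G=14
G+C = 29, so %GC = 29/39 × 100 = 74.359%
Salt term: 16.6 × (-1) = -16.6
GC term: 0.41 × 74.359 = 30.487; length term: −500/39 = −12.821
Tm = 81.5 + (-16.6) + 30.487 − 12.821 = 82.566 → 82.6°C

82.6°C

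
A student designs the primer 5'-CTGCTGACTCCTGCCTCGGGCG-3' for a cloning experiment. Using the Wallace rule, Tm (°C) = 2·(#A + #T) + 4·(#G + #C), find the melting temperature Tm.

76°C

Base counts: C=9, A=1, T=5, G=7
So N_AT = 6 and N_GC = 16.
Tm = 4·16 + 2·6 = 64 + 12 = 76°C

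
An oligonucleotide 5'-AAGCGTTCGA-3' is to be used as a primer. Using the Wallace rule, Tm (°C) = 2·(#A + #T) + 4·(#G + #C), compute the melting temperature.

30°C

Base counts: C=2, A=3, T=2, G=3
So N_AT = 5 and N_GC = 5.
Tm = 2×5 + 4×5 = 30°C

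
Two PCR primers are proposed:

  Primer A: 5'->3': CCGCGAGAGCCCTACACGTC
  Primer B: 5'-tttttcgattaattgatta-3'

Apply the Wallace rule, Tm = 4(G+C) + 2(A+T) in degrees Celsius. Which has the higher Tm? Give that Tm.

Primer A, 68°C

Primer A: A+T=6, G+C=14 → Tm = 2(6)+4(14) = 68°C
Primer B: A+T=16, G+C=3 → Tm = 2(16)+4(3) = 44°C
68°C vs 44°C → primer A is higher.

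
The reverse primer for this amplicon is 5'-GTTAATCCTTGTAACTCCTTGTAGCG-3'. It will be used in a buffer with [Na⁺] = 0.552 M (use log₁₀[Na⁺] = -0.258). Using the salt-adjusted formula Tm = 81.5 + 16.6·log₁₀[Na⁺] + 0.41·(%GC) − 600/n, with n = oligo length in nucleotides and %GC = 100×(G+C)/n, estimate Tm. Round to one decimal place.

71.5°C

Length n = 26. Scanning the sequence gives T=10, A=5, G=5, C=6.
G+C = 11, so %GC = 11/26 × 100 = 42.308%
Salt term: 16.6 × (-0.258) = -4.283
GC term: 0.41 × 42.308 = 17.346; length term: −600/26 = −23.077
Tm = 81.5 + (-4.283) + 17.346 − 23.077 = 71.486 → 71.5°C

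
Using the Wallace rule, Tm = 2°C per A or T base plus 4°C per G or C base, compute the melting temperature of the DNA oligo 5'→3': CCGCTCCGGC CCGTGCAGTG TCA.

Base counts: C=10, A=2, G=7, T=4
AT pairs contribute 6, GC pairs contribute 17.
Tm = 2×6 + 4×17 = 80°C

80°C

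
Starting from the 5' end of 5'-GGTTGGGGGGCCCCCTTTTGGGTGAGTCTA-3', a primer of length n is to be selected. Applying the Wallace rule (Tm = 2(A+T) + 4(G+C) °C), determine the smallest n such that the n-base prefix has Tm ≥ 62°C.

n = 18

First 17 bases: GGTTGGGGGGCCCCCTT → Tm = 60°C (< 62°C)
First 18 bases: GGTTGGGGGGCCCCCTTT → Tm = 62°C (≥ 62°C)
Since every base adds ≥2°C, Tm only increases with n, so the threshold is first crossed at n = 18.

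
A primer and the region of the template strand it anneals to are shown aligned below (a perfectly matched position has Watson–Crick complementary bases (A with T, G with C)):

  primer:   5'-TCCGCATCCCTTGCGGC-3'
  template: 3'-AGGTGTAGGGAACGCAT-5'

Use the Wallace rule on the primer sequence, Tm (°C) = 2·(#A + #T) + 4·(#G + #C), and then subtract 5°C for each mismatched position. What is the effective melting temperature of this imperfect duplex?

Primer base counts: A=1, T=4, G=4, C=8 → A+T=5, G+C=12
Perfect-match Tm = 2(5) + 4(12) = 10 + 48 = 58°C
Mismatches (positions where the bases are not complementary): 3 (at positions 4, 16, 17)
Effective Tm = 58 − 3×5 = 58 − 15 = 43°C

43°C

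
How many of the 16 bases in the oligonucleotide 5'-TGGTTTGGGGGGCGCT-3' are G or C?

11

Counting bases: A=0, T=5, G=9, C=2
G+C = 9 + 2 = 11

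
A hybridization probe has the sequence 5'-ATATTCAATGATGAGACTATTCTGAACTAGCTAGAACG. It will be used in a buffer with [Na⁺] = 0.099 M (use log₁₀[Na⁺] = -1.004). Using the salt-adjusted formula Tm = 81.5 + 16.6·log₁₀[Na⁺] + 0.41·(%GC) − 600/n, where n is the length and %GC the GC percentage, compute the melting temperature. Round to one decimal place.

Length n = 38. Base counts: T=11, A=14, G=7, C=6
G+C = 13, so %GC = 13/38 × 100 = 34.211%
Salt term: 16.6 × (-1.004) = -16.666
GC term: 0.41 × 34.211 = 14.027; length term: −600/38 = −15.789
Tm = 81.5 + (-16.666) + 14.027 − 15.789 = 63.072 → 63.1°C

63.1°C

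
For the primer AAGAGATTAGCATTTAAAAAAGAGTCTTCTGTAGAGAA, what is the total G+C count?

G=8, A=17, C=3, T=10
Total G or C: 8 + 3 = 11

11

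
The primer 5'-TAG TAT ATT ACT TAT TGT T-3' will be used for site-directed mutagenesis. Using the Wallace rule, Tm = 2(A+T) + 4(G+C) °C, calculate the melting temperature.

44°C

Base counts: A=5, C=1, T=11, G=2
AT pairs contribute 16, GC pairs contribute 3.
Tm = 4·3 + 2·16 = 12 + 32 = 44°C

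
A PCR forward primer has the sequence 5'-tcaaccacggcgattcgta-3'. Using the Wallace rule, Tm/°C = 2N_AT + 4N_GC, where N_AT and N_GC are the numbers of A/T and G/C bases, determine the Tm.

Counting bases: T=4, C=6, A=5, G=4
A+T = 9, G+C = 10
Tm = 2(9) + 4(10) = 18 + 40 = 58°C

58°C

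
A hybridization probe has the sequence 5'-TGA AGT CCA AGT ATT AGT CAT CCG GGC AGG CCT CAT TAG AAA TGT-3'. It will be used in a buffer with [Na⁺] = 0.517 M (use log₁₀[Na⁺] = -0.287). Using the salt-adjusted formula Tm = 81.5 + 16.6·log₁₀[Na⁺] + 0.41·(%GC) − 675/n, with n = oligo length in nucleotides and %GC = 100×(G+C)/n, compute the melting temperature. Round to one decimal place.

Length n = 45. Scanning the sequence gives C=9, T=12, A=13, G=11.
G+C = 20, so %GC = 20/45 × 100 = 44.444%
Salt term: 16.6 × (-0.287) = -4.764
GC term: 0.41 × 44.444 = 18.222; length term: −675/45 = −15
Tm = 81.5 + (-4.764) + 18.222 − 15 = 79.958 → 80.0°C

80.0°C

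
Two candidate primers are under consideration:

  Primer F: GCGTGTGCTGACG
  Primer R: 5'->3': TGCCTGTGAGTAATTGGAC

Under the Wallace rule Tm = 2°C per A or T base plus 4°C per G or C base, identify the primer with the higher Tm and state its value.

Primer F: A+T=4, G+C=9 → Tm = 2(4)+4(9) = 44°C
Primer R: A+T=10, G+C=9 → Tm = 2(10)+4(9) = 56°C
44°C vs 56°C → primer R is higher.

Primer R, 56°C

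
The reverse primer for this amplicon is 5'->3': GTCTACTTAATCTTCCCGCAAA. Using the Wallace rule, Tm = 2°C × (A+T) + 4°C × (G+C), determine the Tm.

62°C

Counting bases: C=7, A=6, G=2, T=7
So N_AT = 13 and N_GC = 9.
Tm = 2(13) + 4(9) = 26 + 36 = 62°C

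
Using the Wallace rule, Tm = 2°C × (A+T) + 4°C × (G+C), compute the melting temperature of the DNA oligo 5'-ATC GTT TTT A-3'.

24°C

C=1, G=1, A=2, T=6
A+T = 8, G+C = 2
Tm = 2(8) + 4(2) = 16 + 8 = 24°C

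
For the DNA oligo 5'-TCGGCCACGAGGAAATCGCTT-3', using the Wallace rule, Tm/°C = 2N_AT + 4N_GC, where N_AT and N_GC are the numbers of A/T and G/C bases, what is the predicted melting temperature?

A=5, C=6, G=6, T=4
A+T = 9, G+C = 12
Tm = 4·12 + 2·9 = 48 + 18 = 66°C

66°C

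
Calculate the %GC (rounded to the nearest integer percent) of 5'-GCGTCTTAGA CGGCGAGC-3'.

Counting bases: A=3, C=5, T=3, G=7
G+C = 7 + 5 = 12 out of 18 bases
%GC = 12/18 × 100 = 66.67% ≈ 67%

67%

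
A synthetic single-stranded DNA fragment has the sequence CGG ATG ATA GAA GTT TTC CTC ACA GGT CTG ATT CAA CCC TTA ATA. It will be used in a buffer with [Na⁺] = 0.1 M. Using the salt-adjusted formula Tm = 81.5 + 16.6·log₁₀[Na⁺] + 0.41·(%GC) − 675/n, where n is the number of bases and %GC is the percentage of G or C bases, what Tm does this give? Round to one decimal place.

Length n = 45. Scanning the sequence gives A=13, G=8, T=14, C=10.
G+C = 18, so %GC = 18/45 × 100 = 40%
Salt term: 16.6 × (-1) = -16.6
GC term: 0.41 × 40 = 16.4; length term: −675/45 = −15
Tm = 81.5 + (-16.6) + 16.4 − 15 = 66.3 → 66.3°C

66.3°C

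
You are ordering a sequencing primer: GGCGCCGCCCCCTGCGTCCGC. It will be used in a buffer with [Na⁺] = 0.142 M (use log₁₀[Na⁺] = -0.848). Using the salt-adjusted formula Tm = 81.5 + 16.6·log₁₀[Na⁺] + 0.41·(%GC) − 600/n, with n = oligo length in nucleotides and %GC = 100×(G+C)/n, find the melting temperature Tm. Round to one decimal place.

Length n = 21. C=12, G=7, A=0, T=2
G+C = 19, so %GC = 19/21 × 100 = 90.476%
Salt term: 16.6 × (-0.848) = -14.077
GC term: 0.41 × 90.476 = 37.095; length term: −600/21 = −28.571
Tm = 81.5 + (-14.077) + 37.095 − 28.571 = 75.947 → 75.9°C

75.9°C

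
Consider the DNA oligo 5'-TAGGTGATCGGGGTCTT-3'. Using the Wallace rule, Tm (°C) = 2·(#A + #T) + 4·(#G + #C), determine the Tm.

52°C

Scanning the sequence gives G=7, A=2, T=6, C=2.
So N_AT = 8 and N_GC = 9.
Tm = 2×8 + 4×9 = 52°C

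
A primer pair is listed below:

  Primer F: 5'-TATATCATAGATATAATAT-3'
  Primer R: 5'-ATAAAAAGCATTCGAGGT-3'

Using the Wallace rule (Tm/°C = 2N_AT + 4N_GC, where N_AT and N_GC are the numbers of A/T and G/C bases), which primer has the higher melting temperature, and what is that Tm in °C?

Primer R, 48°C

Primer F: A+T=17, G+C=2 → Tm = 2(17)+4(2) = 42°C
Primer R: A+T=12, G+C=6 → Tm = 2(12)+4(6) = 48°C
42°C vs 48°C → primer R is higher.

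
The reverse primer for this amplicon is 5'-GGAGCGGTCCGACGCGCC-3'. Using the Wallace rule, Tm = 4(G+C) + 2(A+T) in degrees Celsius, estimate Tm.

Scanning the sequence gives C=7, T=1, G=8, A=2.
AT pairs contribute 3, GC pairs contribute 15.
Tm = 2×3 + 4×15 = 66°C

66°C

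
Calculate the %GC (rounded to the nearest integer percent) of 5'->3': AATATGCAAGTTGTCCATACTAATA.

28%

Base counts: G=3, A=10, T=8, C=4
G+C = 3 + 4 = 7 out of 25 bases
%GC = 7/25 × 100 = 28% ≈ 28%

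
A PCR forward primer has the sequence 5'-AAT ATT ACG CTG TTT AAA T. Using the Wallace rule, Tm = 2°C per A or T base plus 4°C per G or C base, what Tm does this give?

C=2, G=2, A=7, T=8
AT pairs contribute 15, GC pairs contribute 4.
Tm = 4·4 + 2·15 = 16 + 30 = 46°C

46°C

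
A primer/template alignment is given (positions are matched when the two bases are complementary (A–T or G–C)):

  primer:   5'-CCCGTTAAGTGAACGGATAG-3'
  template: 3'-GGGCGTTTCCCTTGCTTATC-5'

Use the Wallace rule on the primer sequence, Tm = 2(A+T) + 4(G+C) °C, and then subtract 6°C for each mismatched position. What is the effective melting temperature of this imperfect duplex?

36°C

Primer base counts: A=6, T=4, G=6, C=4 → A+T=10, G+C=10
Perfect-match Tm = 2(10) + 4(10) = 20 + 40 = 60°C
Mismatches (positions where the bases are not complementary): 4 (at positions 5, 6, 10, 16)
Effective Tm = 60 − 4×6 = 60 − 24 = 36°C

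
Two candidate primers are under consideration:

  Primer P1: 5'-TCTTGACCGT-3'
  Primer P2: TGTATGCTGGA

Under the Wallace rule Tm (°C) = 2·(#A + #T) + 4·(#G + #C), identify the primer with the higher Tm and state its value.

Primer P1: A+T=5, G+C=5 → Tm = 2(5)+4(5) = 30°C
Primer P2: A+T=6, G+C=5 → Tm = 2(6)+4(5) = 32°C
30°C vs 32°C → primer P2 is higher.

Primer P2, 32°C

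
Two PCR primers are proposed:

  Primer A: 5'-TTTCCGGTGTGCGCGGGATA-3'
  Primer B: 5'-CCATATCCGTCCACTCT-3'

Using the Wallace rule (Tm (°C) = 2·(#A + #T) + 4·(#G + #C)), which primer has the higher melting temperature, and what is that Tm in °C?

Primer A, 64°C

Primer A: A+T=8, G+C=12 → Tm = 2(8)+4(12) = 64°C
Primer B: A+T=8, G+C=9 → Tm = 2(8)+4(9) = 52°C
64°C vs 52°C → primer A is higher.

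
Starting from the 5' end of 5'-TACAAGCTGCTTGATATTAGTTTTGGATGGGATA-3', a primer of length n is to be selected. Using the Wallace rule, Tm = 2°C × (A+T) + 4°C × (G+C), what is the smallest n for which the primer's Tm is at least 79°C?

First 29 bases: TACAAGCTGCTTGATATTAGTTTTGGATG → Tm = 78°C (< 79°C)
First 30 bases: TACAAGCTGCTTGATATTAGTTTTGGATGG → Tm = 82°C (≥ 79°C)
Each additional base adds 2°C (A/T) or 4°C (G/C), so Tm is non-decreasing in n; n = 30 is the first length to reach 79°C.

n = 30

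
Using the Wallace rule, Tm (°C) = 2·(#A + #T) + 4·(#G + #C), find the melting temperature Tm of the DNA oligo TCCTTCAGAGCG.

A=2, G=3, C=4, T=3
AT pairs contribute 5, GC pairs contribute 7.
Tm = 4·7 + 2·5 = 28 + 10 = 38°C

38°C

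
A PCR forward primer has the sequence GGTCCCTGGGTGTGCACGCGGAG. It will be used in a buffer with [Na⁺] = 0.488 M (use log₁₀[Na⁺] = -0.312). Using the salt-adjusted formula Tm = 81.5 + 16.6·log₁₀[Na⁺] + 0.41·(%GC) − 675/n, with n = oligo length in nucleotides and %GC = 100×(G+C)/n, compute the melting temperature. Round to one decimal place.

77.3°C

Length n = 23. Base counts: C=6, T=4, G=11, A=2
G+C = 17, so %GC = 17/23 × 100 = 73.913%
Salt term: 16.6 × (-0.312) = -5.179
GC term: 0.41 × 73.913 = 30.304; length term: −675/23 = −29.348
Tm = 81.5 + (-5.179) + 30.304 − 29.348 = 77.277 → 77.3°C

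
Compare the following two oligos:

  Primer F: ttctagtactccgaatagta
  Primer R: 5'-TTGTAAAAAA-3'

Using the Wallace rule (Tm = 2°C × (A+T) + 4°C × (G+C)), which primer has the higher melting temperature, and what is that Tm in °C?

Primer F: A+T=13, G+C=7 → Tm = 2(13)+4(7) = 54°C
Primer R: A+T=9, G+C=1 → Tm = 2(9)+4(1) = 22°C
54°C vs 22°C → primer F is higher.

Primer F, 54°C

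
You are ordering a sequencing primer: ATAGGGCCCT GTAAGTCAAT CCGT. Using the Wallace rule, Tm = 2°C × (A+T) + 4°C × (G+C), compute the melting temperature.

72°C

Scanning the sequence gives A=6, C=6, G=6, T=6.
AT pairs contribute 12, GC pairs contribute 12.
Tm = 2×12 + 4×12 = 72°C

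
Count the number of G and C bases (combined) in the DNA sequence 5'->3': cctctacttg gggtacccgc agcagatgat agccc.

Counting bases: G=9, C=12, T=7, A=7
G+C = 9 + 12 = 21

21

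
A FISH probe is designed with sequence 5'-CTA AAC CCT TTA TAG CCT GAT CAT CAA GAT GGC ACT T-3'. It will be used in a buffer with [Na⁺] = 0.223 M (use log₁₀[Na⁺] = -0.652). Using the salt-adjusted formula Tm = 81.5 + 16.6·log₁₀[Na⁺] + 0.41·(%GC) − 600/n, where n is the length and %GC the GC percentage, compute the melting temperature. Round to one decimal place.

71.1°C

Length n = 37. Scanning the sequence gives C=10, A=11, T=11, G=5.
G+C = 15, so %GC = 15/37 × 100 = 40.541%
Salt term: 16.6 × (-0.652) = -10.823
GC term: 0.41 × 40.541 = 16.622; length term: −600/37 = −16.216
Tm = 81.5 + (-10.823) + 16.622 − 16.216 = 71.083 → 71.1°C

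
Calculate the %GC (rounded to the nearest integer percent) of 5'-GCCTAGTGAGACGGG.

Scanning the sequence gives T=2, G=7, C=3, A=3.
G+C = 7 + 3 = 10 out of 15 bases
%GC = 10/15 × 100 = 66.67% ≈ 67%

67%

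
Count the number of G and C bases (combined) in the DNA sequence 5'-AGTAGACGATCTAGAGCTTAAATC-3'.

9

T=6, A=9, G=5, C=4
G+C = 5 + 4 = 9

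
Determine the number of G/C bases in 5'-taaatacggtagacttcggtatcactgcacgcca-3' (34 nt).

Scanning the sequence gives A=10, G=7, C=9, T=8.
Total G or C: 7 + 9 = 16

16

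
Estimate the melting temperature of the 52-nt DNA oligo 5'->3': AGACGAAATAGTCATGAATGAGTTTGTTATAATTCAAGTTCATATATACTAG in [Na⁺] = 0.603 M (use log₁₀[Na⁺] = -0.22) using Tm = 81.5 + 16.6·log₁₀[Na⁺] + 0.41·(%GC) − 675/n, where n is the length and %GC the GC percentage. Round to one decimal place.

75.9°C

Length n = 52. Scanning the sequence gives C=5, A=20, G=9, T=18.
G+C = 14, so %GC = 14/52 × 100 = 26.923%
Salt term: 16.6 × (-0.22) = -3.652
GC term: 0.41 × 26.923 = 11.038; length term: −675/52 = −12.981
Tm = 81.5 + (-3.652) + 11.038 − 12.981 = 75.905 → 75.9°C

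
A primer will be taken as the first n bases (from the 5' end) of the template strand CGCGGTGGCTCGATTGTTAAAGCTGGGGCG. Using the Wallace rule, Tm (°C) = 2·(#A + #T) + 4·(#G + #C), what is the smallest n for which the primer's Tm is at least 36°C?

n = 10

First 9 bases: CGCGGTGGC → Tm = 34°C (< 36°C)
First 10 bases: CGCGGTGGCT → Tm = 36°C (≥ 36°C)
Since every base adds ≥2°C, Tm only increases with n, so the threshold is first crossed at n = 10.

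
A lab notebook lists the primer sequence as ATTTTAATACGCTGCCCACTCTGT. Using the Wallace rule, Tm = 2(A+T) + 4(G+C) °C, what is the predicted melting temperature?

Counting bases: T=9, C=7, G=3, A=5
So N_AT = 14 and N_GC = 10.
Tm = 4·10 + 2·14 = 40 + 28 = 68°C

68°C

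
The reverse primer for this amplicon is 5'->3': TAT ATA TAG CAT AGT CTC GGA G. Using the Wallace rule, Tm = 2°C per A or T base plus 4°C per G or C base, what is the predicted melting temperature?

60°C

Scanning the sequence gives T=7, A=7, G=5, C=3.
So N_AT = 14 and N_GC = 8.
Tm = 2(14) + 4(8) = 28 + 32 = 60°C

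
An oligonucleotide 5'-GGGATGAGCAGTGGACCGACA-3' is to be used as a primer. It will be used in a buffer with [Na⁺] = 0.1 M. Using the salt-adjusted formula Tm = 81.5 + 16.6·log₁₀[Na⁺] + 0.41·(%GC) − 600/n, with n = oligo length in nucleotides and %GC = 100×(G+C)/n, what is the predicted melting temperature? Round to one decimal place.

61.7°C

Length n = 21. Scanning the sequence gives G=9, C=4, A=6, T=2.
G+C = 13, so %GC = 13/21 × 100 = 61.905%
Salt term: 16.6 × (-1) = -16.6
GC term: 0.41 × 61.905 = 25.381; length term: −600/21 = −28.571
Tm = 81.5 + (-16.6) + 25.381 − 28.571 = 61.71 → 61.7°C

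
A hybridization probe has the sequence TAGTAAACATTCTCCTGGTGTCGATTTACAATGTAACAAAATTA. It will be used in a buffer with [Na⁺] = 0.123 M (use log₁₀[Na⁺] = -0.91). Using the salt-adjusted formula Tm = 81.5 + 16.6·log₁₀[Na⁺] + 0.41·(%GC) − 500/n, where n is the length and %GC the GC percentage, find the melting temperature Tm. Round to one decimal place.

67.1°C

Length n = 44. Scanning the sequence gives C=7, A=16, T=15, G=6.
G+C = 13, so %GC = 13/44 × 100 = 29.545%
Salt term: 16.6 × (-0.91) = -15.106
GC term: 0.41 × 29.545 = 12.113; length term: −500/44 = −11.364
Tm = 81.5 + (-15.106) + 12.113 − 11.364 = 67.143 → 67.1°C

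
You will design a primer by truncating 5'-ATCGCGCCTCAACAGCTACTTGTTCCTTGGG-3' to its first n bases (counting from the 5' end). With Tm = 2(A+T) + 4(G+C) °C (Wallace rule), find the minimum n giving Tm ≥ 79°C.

First 25 bases: ATCGCGCCTCAACAGCTACTTGTTC → Tm = 76°C (< 79°C)
First 26 bases: ATCGCGCCTCAACAGCTACTTGTTCC → Tm = 80°C (≥ 79°C)
Each additional base adds 2°C (A/T) or 4°C (G/C), so Tm is non-decreasing in n; n = 26 is the first length to reach 79°C.

n = 26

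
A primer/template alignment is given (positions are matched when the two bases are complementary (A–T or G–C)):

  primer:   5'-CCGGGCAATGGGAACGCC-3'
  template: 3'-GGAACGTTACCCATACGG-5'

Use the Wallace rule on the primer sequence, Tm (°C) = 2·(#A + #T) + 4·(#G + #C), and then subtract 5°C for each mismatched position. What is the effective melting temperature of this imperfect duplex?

Primer base counts: A=4, T=1, G=7, C=6 → A+T=5, G+C=13
Perfect-match Tm = 2(5) + 4(13) = 10 + 52 = 62°C
Mismatches (positions where the bases are not complementary): 4 (at positions 3, 4, 13, 15)
Effective Tm = 62 − 4×5 = 62 − 20 = 42°C

42°C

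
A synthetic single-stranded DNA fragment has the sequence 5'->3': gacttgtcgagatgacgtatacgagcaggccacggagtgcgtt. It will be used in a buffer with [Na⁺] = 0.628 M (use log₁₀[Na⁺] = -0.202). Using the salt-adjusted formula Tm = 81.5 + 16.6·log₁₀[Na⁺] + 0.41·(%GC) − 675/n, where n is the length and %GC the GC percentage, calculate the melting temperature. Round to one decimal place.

85.3°C

Length n = 43. Scanning the sequence gives G=15, C=9, A=10, T=9.
G+C = 24, so %GC = 24/43 × 100 = 55.814%
Salt term: 16.6 × (-0.202) = -3.353
GC term: 0.41 × 55.814 = 22.884; length term: −675/43 = −15.698
Tm = 81.5 + (-3.353) + 22.884 − 15.698 = 85.333 → 85.3°C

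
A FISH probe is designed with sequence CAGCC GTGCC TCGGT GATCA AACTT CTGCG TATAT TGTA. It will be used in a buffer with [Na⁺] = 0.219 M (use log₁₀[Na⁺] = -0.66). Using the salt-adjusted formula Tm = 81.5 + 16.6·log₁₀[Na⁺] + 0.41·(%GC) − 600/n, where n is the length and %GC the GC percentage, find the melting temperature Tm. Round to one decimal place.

Length n = 39. Base counts: G=9, T=12, A=8, C=10
G+C = 19, so %GC = 19/39 × 100 = 48.718%
Salt term: 16.6 × (-0.66) = -10.956
GC term: 0.41 × 48.718 = 19.974; length term: −600/39 = −15.385
Tm = 81.5 + (-10.956) + 19.974 − 15.385 = 75.133 → 75.1°C

75.1°C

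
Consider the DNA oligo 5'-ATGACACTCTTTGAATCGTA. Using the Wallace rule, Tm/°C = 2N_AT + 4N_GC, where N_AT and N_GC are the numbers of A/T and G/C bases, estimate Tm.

Scanning the sequence gives T=7, A=6, C=4, G=3.
So N_AT = 13 and N_GC = 7.
Tm = 4·7 + 2·13 = 28 + 26 = 54°C

54°C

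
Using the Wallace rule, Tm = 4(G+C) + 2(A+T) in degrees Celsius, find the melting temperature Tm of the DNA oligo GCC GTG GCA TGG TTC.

Scanning the sequence gives T=4, A=1, C=4, G=6.
A+T = 5, G+C = 10
Tm = 2(5) + 4(10) = 10 + 40 = 50°C

50°C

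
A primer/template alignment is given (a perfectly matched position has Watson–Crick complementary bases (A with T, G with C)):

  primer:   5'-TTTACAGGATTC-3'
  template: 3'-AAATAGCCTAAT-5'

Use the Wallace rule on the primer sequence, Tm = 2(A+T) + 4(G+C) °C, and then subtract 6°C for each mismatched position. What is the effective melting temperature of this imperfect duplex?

Primer base counts: A=3, T=5, G=2, C=2 → A+T=8, G+C=4
Perfect-match Tm = 2(8) + 4(4) = 16 + 16 = 32°C
Mismatches (positions where the bases are not complementary): 3 (at positions 5, 6, 12)
Effective Tm = 32 − 3×6 = 32 − 18 = 14°C

14°C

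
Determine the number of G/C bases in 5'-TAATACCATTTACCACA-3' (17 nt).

5

Scanning the sequence gives G=0, T=5, A=7, C=5.
Total G or C: 0 + 5 = 5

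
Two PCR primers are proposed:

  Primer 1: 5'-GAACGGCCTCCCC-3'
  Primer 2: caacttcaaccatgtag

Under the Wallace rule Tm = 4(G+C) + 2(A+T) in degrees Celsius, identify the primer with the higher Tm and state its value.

Primer 2, 48°C

Primer 1: A+T=3, G+C=10 → Tm = 2(3)+4(10) = 46°C
Primer 2: A+T=10, G+C=7 → Tm = 2(10)+4(7) = 48°C
46°C vs 48°C → primer 2 is higher.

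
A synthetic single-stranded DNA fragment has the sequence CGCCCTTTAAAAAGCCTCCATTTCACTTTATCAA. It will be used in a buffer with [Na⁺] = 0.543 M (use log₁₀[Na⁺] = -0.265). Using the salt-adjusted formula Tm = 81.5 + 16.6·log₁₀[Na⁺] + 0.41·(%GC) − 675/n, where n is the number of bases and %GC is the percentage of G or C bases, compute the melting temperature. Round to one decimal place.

Length n = 34. T=11, A=10, C=11, G=2
G+C = 13, so %GC = 13/34 × 100 = 38.235%
Salt term: 16.6 × (-0.265) = -4.399
GC term: 0.41 × 38.235 = 15.676; length term: −675/34 = −19.853
Tm = 81.5 + (-4.399) + 15.676 − 19.853 = 72.924 → 72.9°C

72.9°C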